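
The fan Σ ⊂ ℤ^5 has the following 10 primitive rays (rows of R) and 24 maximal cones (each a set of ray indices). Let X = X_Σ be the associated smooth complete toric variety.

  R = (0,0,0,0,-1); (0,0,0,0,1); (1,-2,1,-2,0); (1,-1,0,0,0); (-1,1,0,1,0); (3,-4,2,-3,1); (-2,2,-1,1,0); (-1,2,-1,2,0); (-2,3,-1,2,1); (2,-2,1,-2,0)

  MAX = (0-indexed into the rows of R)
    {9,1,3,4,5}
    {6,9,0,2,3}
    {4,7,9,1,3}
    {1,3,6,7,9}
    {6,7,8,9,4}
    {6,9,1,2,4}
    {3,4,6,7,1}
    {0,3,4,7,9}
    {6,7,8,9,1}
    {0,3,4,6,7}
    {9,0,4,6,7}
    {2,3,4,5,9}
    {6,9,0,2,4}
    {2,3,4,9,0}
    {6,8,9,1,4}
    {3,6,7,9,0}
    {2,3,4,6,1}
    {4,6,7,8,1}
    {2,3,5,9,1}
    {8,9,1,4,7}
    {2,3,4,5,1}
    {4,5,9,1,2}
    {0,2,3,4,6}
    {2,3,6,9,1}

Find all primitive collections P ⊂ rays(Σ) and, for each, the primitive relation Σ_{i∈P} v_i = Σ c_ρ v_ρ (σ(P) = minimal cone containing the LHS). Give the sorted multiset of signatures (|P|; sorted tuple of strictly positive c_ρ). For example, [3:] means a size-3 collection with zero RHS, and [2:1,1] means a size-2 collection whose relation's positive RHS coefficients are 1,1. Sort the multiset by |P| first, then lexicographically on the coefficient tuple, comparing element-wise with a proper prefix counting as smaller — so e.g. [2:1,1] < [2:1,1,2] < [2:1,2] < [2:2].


Δ(Σ) — 10 vertices, 12 min non-faces:

  {0,1}:  v_{0} + v_{1} = 0  ⟹  sig = [2:]
  {2,7}:  v_{2} + v_{7} = 0  ⟹  sig = [2:]
  {3,8}:  v_{3} + v_{8} = v_{1} + v_{7}  ⟹  sig = [2:1,1]
  {5,6}:  v_{5} + v_{6} = v_{1} + v_{2}  ⟹  sig = [2:1,1]
  {0,5}:  v_{0} + v_{5} = v_{2} + v_{3} + v_{4} + v_{9}  ⟹  sig = [2:1,1,1,1]
  {0,8}:  v_{0} + v_{8} = v_{4} + v_{6} + v_{7} + v_{9}  ⟹  sig = [2:1,1,1,1]
  {2,8}:  v_{2} + v_{8} = v_{1} + v_{4} + v_{6} + v_{9}  ⟹  sig = [2:1,1,1,1]
  {5,7}:  v_{5} + v_{7} = v_{1} + v_{3} + v_{4} + v_{9}  ⟹  sig = [2:1,1,1,1]
  {5,8}:  v_{5} + v_{8} = 2·v_{1} + v_{4} + v_{9}  ⟹  sig = [2:1,1,2]
  {3,4,6,9}:  v_{3} + v_{4} + v_{6} + v_{9} = 0  ⟹  sig = [4:]
  {1,2,3,4,9}:  v_{1} + v_{2} + v_{3} + v_{4} + v_{9} = v_{5}  ⟹  sig = [5:1]
  {1,4,6,7,9}:  v_{1} + v_{4} + v_{6} + v_{7} + v_{9} = v_{8}  ⟹  sig = [5:1]

Hence PRS(X_Σ) =
    |P|=2: 9 collections, coeffs (), (), (1,1), (1,1), (1,1,1,1), (1,1,1,1), (1,1,1,1), (1,1,1,1), (1,1,2)
    |P|=4: 1 collection, coeffs ()
    |P|=5: 2 collections, coeffs (1), (1)


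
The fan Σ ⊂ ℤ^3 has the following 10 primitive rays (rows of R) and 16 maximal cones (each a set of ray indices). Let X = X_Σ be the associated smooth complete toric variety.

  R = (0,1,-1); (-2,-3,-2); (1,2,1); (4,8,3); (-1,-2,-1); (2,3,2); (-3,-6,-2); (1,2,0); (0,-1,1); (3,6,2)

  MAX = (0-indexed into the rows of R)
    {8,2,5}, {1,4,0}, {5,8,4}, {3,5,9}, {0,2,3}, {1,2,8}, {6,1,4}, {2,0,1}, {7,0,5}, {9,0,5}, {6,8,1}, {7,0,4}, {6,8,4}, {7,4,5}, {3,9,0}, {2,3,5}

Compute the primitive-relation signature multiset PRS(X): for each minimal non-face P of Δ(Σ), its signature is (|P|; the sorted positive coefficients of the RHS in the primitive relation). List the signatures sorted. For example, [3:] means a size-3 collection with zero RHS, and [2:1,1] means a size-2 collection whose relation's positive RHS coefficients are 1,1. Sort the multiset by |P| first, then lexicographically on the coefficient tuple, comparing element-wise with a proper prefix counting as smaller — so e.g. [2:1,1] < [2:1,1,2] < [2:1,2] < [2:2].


25 collections generate NE(X_Σ); each relation:

  P = {0,8}:  v_{0} + v_{8} = 0 — sig = [2:]
  P = {1,5}:  v_{1} + v_{5} = 0 — sig = [2:]
  P = {2,4}:  v_{2} + v_{4} = 0 — sig = [2:]
  P = {6,9}:  v_{6} + v_{9} = 0 — sig = [2:]
  P = {2,9}:  v_{2} + v_{9} = v_{3} — sig = [2:1]
  P = {3,4}:  v_{3} + v_{4} = v_{9} — sig = [2:1]
  P = {3,6}:  v_{3} + v_{6} = v_{2} — sig = [2:1]
  P = {0,6}:  v_{0} + v_{6} = v_{1} + v_{4} — sig = [2:1,1]
  P = {1,7}:  v_{1} + v_{7} = v_{0} + v_{4} — sig = [2:1,1]
  P = {1,9}:  v_{1} + v_{9} = v_{0} + v_{2} — sig = [2:1,1]
  P = {2,6}:  v_{2} + v_{6} = v_{1} + v_{8} — sig = [2:1,1]
  P = {2,7}:  v_{2} + v_{7} = v_{0} + v_{5} — sig = [2:1,1]
  P = {4,9}:  v_{4} + v_{9} = v_{0} + v_{5} — sig = [2:1,1]
  P = {5,6}:  v_{5} + v_{6} = v_{4} + v_{8} — sig = [2:1,1]
  P = {7,8}:  v_{7} + v_{8} = v_{4} + v_{5} — sig = [2:1,1]
  P = {8,9}:  v_{8} + v_{9} = v_{2} + v_{5} — sig = [2:1,1]
  P = {3,7}:  v_{3} + v_{7} = v_{0} + v_{5} + v_{9} — sig = [2:1,1,1]
  P = {1,3}:  v_{1} + v_{3} = v_{0} + 2·v_{2} — sig = [2:1,2]
  P = {3,8}:  v_{3} + v_{8} = 2·v_{2} + v_{5} — sig = [2:1,2]
  P = {6,7}:  v_{6} + v_{7} = 2·v_{4} — sig = [2:2]
  P = {7,9}:  v_{7} + v_{9} = 2·v_{0} + 2·v_{5} — sig = [2:2,2]
  P = {0,2,5}:  v_{0} + v_{2} + v_{5} = v_{9} — sig = [3:1]
  P = {0,4,5}:  v_{0} + v_{4} + v_{5} = v_{7} — sig = [3:1]
  P = {1,4,8}:  v_{1} + v_{4} + v_{8} = v_{6} — sig = [3:1]
  P = {0,3,5}:  v_{0} + v_{3} + v_{5} = 2·v_{9} — sig = [3:2]

so the primitive-relation signature multiset is
[[2:], [2:], [2:], [2:], [2:1], [2:1], [2:1], [2:1,1], [2:1,1], [2:1,1], [2:1,1], [2:1,1], [2:1,1], [2:1,1], [2:1,1], [2:1,1], [2:1,1,1], [2:1,2], [2:1,2], [2:2], [2:2,2], [3:1], [3:1], [3:1], [3:2]]


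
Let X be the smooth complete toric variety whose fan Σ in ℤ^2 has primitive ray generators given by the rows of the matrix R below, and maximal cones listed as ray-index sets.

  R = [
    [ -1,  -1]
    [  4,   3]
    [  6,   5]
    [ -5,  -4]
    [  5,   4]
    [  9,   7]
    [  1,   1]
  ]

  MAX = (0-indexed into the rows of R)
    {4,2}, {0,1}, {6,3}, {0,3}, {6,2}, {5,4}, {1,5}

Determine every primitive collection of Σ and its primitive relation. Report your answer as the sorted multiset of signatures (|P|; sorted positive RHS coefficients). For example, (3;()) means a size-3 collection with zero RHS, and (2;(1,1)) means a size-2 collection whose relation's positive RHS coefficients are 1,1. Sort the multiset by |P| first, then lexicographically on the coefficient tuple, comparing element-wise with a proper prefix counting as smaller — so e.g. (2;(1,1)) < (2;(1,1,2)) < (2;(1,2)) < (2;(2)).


The 14 primitive collections of Σ (r=7, n=2):

  P = {0,6}:  v_{0} + v_{6} = 0 — sig = (2;())
  P = {3,4}:  v_{3} + v_{4} = 0 — sig = (2;())
  P = {0,2}:  v_{0} + v_{2} = v_{4} — sig = (2;(1))
  P = {0,4}:  v_{0} + v_{4} = v_{1} — sig = (2;(1))
  P = {1,3}:  v_{1} + v_{3} = v_{0} — sig = (2;(1))
  P = {1,4}:  v_{1} + v_{4} = v_{5} — sig = (2;(1))
  P = {1,6}:  v_{1} + v_{6} = v_{4} — sig = (2;(1))
  P = {2,3}:  v_{2} + v_{3} = v_{6} — sig = (2;(1))
  P = {3,5}:  v_{3} + v_{5} = v_{1} — sig = (2;(1))
  P = {4,6}:  v_{4} + v_{6} = v_{2} — sig = (2;(1))
  P = {0,5}:  v_{0} + v_{5} = 2·v_{1} — sig = (2;(2))
  P = {1,2}:  v_{1} + v_{2} = 2·v_{4} — sig = (2;(2))
  P = {5,6}:  v_{5} + v_{6} = 2·v_{4} — sig = (2;(2))
  P = {2,5}:  v_{2} + v_{5} = 3·v_{4} — sig = (2;(3))

so the primitive-relation signature multiset is
[(2;()), (2;()), (2;(1)), (2;(1)), (2;(1)), (2;(1)), (2;(1)), (2;(1)), (2;(1)), (2;(1)), (2;(2)), (2;(2)), (2;(2)), (2;(3))]


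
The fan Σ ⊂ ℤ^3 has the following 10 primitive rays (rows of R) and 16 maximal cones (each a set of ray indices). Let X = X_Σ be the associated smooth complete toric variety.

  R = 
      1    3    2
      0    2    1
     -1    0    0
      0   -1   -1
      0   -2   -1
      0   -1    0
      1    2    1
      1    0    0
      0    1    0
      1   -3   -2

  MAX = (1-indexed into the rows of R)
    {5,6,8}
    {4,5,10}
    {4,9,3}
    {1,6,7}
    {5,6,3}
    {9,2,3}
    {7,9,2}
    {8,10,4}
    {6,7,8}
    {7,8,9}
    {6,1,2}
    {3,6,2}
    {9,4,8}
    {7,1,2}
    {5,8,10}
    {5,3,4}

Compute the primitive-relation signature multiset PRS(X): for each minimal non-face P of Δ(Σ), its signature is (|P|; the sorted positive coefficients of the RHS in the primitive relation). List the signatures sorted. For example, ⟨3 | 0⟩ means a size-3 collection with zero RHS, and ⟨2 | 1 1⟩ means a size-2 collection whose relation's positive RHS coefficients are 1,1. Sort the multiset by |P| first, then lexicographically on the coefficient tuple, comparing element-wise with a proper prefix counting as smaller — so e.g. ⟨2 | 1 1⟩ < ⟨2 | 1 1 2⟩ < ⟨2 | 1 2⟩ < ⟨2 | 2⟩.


23 minimal non-faces of Δ(Σ) (on 10 rays):

  P = {2,5}:  v_{2} + v_{5} = 0 ; sig = ⟨2 | 0⟩
  P = {3,8}:  v_{3} + v_{8} = 0 ; sig = ⟨2 | 0⟩
  P = {6,9}:  v_{6} + v_{9} = 0 ; sig = ⟨2 | 0⟩
  P = {1,4}:  v_{1} + v_{4} = v_{7} ; sig = ⟨2 | 1⟩
  P = {2,4}:  v_{2} + v_{4} = v_{9} ; sig = ⟨2 | 1⟩
  P = {2,8}:  v_{2} + v_{8} = v_{7} ; sig = ⟨2 | 1⟩
  P = {3,7}:  v_{3} + v_{7} = v_{2} ; sig = ⟨2 | 1⟩
  P = {4,6}:  v_{4} + v_{6} = v_{5} ; sig = ⟨2 | 1⟩
  P = {5,7}:  v_{5} + v_{7} = v_{8} ; sig = ⟨2 | 1⟩
  P = {5,9}:  v_{5} + v_{9} = v_{4} ; sig = ⟨2 | 1⟩
  P = {1,5}:  v_{1} + v_{5} = v_{6} + v_{7} ; sig = ⟨2 | 1 1⟩
  P = {1,9}:  v_{1} + v_{9} = v_{2} + v_{7} ; sig = ⟨2 | 1 1⟩
  P = {2,10}:  v_{2} + v_{10} = v_{4} + v_{8} ; sig = ⟨2 | 1 1⟩
  P = {3,10}:  v_{3} + v_{10} = v_{4} + v_{5} ; sig = ⟨2 | 1 1⟩
  P = {4,7}:  v_{4} + v_{7} = v_{8} + v_{9} ; sig = ⟨2 | 1 1⟩
  P = {1,3}:  v_{1} + v_{3} = 2·v_{2} + v_{6} ; sig = ⟨2 | 1 2⟩
  P = {1,8}:  v_{1} + v_{8} = v_{6} + 2·v_{7} ; sig = ⟨2 | 1 2⟩
  P = {6,10}:  v_{6} + v_{10} = 2·v_{5} + v_{8} ; sig = ⟨2 | 1 2⟩
  P = {7,10}:  v_{7} + v_{10} = v_{4} + 2·v_{8} ; sig = ⟨2 | 1 2⟩
  P = {9,10}:  v_{9} + v_{10} = 2·v_{4} + v_{8} ; sig = ⟨2 | 1 2⟩
  P = {1,10}:  v_{1} + v_{10} = 2·v_{8} ; sig = ⟨2 | 2⟩
  P = {2,6,7}:  v_{2} + v_{6} + v_{7} = v_{1} ; sig = ⟨3 | 1⟩
  P = {4,5,8}:  v_{4} + v_{5} + v_{8} = v_{10} ; sig = ⟨3 | 1⟩

so the primitive-relation signature multiset is
    |P|=2: 21 collections, coeffs (), (), (), (1), (1), (1), (1), (1), (1), (1), (1,1), (1,1), (1,1), (1,1), (1,1), (1,2), (1,2), (1,2), (1,2), (1,2), (2)
    |P|=3: 2 collections, coeffs (1), (1)


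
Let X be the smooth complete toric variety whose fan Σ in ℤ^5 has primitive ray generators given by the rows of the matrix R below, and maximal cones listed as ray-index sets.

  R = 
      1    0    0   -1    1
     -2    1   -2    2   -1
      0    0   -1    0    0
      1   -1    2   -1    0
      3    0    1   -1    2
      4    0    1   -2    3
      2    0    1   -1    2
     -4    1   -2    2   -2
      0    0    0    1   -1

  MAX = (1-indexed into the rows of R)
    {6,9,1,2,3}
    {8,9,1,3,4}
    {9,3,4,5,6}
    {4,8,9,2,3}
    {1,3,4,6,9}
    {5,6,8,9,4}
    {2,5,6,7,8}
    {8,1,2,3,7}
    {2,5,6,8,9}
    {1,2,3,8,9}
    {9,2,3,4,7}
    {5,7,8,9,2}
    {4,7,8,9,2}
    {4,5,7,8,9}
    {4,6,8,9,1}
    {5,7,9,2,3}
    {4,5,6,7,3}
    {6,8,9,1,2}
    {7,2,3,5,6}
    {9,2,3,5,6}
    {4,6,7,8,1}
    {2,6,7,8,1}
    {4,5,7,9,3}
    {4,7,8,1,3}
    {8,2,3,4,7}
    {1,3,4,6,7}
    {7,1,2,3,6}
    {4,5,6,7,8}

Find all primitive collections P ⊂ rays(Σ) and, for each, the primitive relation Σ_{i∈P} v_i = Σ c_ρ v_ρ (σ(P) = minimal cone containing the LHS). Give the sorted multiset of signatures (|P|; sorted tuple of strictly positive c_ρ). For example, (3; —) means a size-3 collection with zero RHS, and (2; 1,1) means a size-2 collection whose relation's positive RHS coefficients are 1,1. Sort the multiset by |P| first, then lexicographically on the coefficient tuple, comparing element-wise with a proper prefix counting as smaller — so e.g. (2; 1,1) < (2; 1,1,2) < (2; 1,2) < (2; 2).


Δ(Σ) — 9 vertices, 9 min non-faces:

  P = {1,5}:  v_{1} + v_{5} = v_{6}  ⇒ sig = (2; 1)
  P = {1,2,4}:  v_{1} + v_{2} + v_{4} = 0  ⇒ sig = (3; —)
  P = {1,7,9}:  v_{1} + v_{7} + v_{9} = v_{5}  ⇒ sig = (3; 1)
  P = {2,4,6}:  v_{2} + v_{4} + v_{6} = v_{5}  ⇒ sig = (3; 1)
  P = {2,4,5}:  v_{2} + v_{4} + v_{5} = v_{7} + v_{9}  ⇒ sig = (3; 1,1)
  P = {3,5,8}:  v_{3} + v_{5} + v_{8} = v_{1} + v_{2}  ⇒ sig = (3; 1,1)
  P = {3,6,8}:  v_{3} + v_{6} + v_{8} = 2·v_{1} + v_{2}  ⇒ sig = (3; 1,2)
  P = {6,7,9}:  v_{6} + v_{7} + v_{9} = 2·v_{5}  ⇒ sig = (3; 2)
  P = {3,7,8,9}:  v_{3} + v_{7} + v_{8} + v_{9} = v_{2}  ⇒ sig = (4; 1)

so the primitive-relation signature multiset is
    |P|=2: 1 collection, coeffs (1)
    |P|=3: 7 collections, coeffs (), (1), (1), (1,1), (1,1), (1,2), (2)
    |P|=4: 1 collection, coeffs (1)


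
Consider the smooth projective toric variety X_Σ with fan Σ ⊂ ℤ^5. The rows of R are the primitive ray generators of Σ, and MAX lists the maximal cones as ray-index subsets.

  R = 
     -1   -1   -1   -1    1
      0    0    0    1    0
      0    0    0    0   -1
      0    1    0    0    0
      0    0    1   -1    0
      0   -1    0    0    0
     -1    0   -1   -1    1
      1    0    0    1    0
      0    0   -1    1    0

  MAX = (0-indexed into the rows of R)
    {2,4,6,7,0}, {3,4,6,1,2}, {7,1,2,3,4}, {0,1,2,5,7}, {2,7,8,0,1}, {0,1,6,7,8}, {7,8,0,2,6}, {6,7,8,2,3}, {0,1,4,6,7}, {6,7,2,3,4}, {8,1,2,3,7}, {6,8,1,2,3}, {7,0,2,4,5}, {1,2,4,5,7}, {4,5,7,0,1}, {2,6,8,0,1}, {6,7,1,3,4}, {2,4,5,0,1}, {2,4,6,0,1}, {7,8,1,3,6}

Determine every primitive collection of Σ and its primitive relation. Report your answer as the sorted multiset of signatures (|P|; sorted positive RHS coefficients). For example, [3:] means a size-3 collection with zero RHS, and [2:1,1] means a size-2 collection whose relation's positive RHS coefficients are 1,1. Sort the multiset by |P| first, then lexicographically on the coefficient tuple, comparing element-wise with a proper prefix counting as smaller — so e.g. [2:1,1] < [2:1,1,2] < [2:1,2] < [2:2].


Primitive collections (7):

  • {3,5}:  v_{3} + v_{5} = 0 — sig = [2:]
  • {4,8}:  v_{4} + v_{8} = 0 — sig = [2:]
  • {0,3}:  v_{0} + v_{3} = v_{6} — sig = [2:1]
  • {5,6}:  v_{5} + v_{6} = v_{0} — sig = [2:1]
  • {5,8}:  v_{5} + v_{8} = v_{0} + v_{1} + v_{2} + v_{7} — sig = [2:1,1,1,1]
  • {1,2,6,7}:  v_{1} + v_{2} + v_{6} + v_{7} = v_{8} — sig = [4:1]
  • {0,1,2,4,7}:  v_{0} + v_{1} + v_{2} + v_{4} + v_{7} = v_{5} — sig = [5:1]

Sorted signature multiset PRS(X):
    [2:]
    [2:]
    [2:1]
    [2:1]
    [2:1,1,1,1]
    [4:1]
    [5:1]


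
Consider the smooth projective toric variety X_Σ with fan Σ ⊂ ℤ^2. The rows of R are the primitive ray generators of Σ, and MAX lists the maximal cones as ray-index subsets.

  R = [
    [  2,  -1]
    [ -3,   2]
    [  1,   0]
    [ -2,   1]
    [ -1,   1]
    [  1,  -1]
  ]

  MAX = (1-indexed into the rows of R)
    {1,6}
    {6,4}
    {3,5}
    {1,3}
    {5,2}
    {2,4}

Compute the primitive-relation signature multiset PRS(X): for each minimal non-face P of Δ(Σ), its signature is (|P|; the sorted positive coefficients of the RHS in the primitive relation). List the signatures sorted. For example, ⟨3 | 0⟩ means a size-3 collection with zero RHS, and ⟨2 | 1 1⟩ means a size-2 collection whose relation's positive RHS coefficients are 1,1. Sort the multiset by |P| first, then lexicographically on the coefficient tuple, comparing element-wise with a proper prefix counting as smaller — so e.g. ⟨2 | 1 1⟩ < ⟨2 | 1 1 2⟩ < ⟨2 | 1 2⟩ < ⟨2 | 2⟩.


The 9 primitive collections of Σ (r=6, n=2):

  {1,4}:  v_{1} + v_{4} = 0  ⇒ sig = ⟨2 | 0⟩
  {5,6}:  v_{5} + v_{6} = 0  ⇒ sig = ⟨2 | 0⟩
  {1,2}:  v_{1} + v_{2} = v_{5}  ⇒ sig = ⟨2 | 1⟩
  {1,5}:  v_{1} + v_{5} = v_{3}  ⇒ sig = ⟨2 | 1⟩
  {2,6}:  v_{2} + v_{6} = v_{4}  ⇒ sig = ⟨2 | 1⟩
  {3,4}:  v_{3} + v_{4} = v_{5}  ⇒ sig = ⟨2 | 1⟩
  {3,6}:  v_{3} + v_{6} = v_{1}  ⇒ sig = ⟨2 | 1⟩
  {4,5}:  v_{4} + v_{5} = v_{2}  ⇒ sig = ⟨2 | 1⟩
  {2,3}:  v_{2} + v_{3} = 2·v_{5}  ⇒ sig = ⟨2 | 2⟩

Hence PRS(X_Σ) =
[⟨2 | 0⟩, ⟨2 | 0⟩, ⟨2 | 1⟩, ⟨2 | 1⟩, ⟨2 | 1⟩, ⟨2 | 1⟩, ⟨2 | 1⟩, ⟨2 | 1⟩, ⟨2 | 2⟩]


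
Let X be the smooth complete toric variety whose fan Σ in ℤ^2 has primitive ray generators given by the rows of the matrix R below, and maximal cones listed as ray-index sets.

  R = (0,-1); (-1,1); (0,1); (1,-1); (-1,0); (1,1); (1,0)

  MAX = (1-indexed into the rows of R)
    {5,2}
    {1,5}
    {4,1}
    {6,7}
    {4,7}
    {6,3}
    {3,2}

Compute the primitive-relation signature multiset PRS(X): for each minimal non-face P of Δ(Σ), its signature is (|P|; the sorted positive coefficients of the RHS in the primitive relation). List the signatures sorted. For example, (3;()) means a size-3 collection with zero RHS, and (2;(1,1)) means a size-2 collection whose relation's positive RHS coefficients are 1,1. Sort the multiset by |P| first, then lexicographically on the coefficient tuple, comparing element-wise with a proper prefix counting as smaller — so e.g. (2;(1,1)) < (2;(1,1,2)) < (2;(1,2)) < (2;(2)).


Δ(Σ) — 7 vertices, 14 min non-faces:

  • {1,3}:  v_{1} + v_{3} = 0  ⇒ sig = (2;())
  • {2,4}:  v_{2} + v_{4} = 0  ⇒ sig = (2;())
  • {5,7}:  v_{5} + v_{7} = 0  ⇒ sig = (2;())
  • {1,2}:  v_{1} + v_{2} = v_{5}  ⇒ sig = (2;(1))
  • {1,6}:  v_{1} + v_{6} = v_{7}  ⇒ sig = (2;(1))
  • {1,7}:  v_{1} + v_{7} = v_{4}  ⇒ sig = (2;(1))
  • {2,7}:  v_{2} + v_{7} = v_{3}  ⇒ sig = (2;(1))
  • {3,4}:  v_{3} + v_{4} = v_{7}  ⇒ sig = (2;(1))
  • {3,5}:  v_{3} + v_{5} = v_{2}  ⇒ sig = (2;(1))
  • {3,7}:  v_{3} + v_{7} = v_{6}  ⇒ sig = (2;(1))
  • {4,5}:  v_{4} + v_{5} = v_{1}  ⇒ sig = (2;(1))
  • {5,6}:  v_{5} + v_{6} = v_{3}  ⇒ sig = (2;(1))
  • {2,6}:  v_{2} + v_{6} = 2·v_{3}  ⇒ sig = (2;(2))
  • {4,6}:  v_{4} + v_{6} = 2·v_{7}  ⇒ sig = (2;(2))

Hence PRS(X_Σ) =
    |P|=2: 14 collections, coeffs (), (), (), (1), (1), (1), (1), (1), (1), (1), (1), (1), (2), (2)


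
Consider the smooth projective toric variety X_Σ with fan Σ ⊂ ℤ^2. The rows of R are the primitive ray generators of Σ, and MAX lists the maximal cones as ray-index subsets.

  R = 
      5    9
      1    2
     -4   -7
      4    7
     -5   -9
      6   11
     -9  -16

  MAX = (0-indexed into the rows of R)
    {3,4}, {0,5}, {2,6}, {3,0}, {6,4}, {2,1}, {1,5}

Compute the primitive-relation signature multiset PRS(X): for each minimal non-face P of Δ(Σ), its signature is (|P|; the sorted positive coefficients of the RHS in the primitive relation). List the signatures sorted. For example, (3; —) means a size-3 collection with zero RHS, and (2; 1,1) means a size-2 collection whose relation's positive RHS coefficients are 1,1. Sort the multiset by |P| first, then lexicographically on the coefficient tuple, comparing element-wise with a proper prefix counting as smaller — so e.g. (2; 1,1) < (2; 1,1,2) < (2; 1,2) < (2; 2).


14 minimal non-faces of Δ(Σ) (on 7 rays):

  {0,4}:  v_{0} + v_{4} = 0 — sig = (2; —)
  {2,3}:  v_{2} + v_{3} = 0 — sig = (2; —)
  {0,1}:  v_{0} + v_{1} = v_{5} — sig = (2; 1)
  {0,2}:  v_{0} + v_{2} = v_{1} — sig = (2; 1)
  {0,6}:  v_{0} + v_{6} = v_{2} — sig = (2; 1)
  {1,3}:  v_{1} + v_{3} = v_{0} — sig = (2; 1)
  {1,4}:  v_{1} + v_{4} = v_{2} — sig = (2; 1)
  {2,4}:  v_{2} + v_{4} = v_{6} — sig = (2; 1)
  {3,6}:  v_{3} + v_{6} = v_{4} — sig = (2; 1)
  {4,5}:  v_{4} + v_{5} = v_{1} — sig = (2; 1)
  {5,6}:  v_{5} + v_{6} = v_{1} + v_{2} — sig = (2; 1,1)
  {1,6}:  v_{1} + v_{6} = 2·v_{2} — sig = (2; 2)
  {2,5}:  v_{2} + v_{5} = 2·v_{1} — sig = (2; 2)
  {3,5}:  v_{3} + v_{5} = 2·v_{0} — sig = (2; 2)

Signatures (|P|; sorted positive RHS coefficients), sorted:
    |P|=2: 14 collections, coeffs (), (), (1), (1), (1), (1), (1), (1), (1), (1), (1,1), (2), (2), (2)


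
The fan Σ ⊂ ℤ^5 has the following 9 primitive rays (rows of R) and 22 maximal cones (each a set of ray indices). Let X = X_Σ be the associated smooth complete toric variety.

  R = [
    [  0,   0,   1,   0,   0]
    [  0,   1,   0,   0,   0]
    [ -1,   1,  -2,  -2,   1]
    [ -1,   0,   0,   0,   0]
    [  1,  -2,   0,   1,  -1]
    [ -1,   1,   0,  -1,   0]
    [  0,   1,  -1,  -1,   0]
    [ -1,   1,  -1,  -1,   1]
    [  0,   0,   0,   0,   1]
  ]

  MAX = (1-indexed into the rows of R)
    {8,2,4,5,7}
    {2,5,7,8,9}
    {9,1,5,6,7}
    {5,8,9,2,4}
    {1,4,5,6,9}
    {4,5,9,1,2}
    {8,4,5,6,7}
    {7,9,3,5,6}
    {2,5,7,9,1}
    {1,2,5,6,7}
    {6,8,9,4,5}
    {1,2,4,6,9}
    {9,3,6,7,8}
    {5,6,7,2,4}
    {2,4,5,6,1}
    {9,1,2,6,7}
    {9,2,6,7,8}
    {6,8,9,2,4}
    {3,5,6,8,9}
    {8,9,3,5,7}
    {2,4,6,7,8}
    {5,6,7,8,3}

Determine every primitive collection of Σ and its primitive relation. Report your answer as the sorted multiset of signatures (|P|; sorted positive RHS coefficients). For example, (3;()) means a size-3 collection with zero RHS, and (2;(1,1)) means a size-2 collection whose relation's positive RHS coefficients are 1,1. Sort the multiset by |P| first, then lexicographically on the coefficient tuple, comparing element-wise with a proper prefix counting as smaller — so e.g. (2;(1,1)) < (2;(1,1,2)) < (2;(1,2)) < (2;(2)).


Primitive collections (9):

  P={1,8}:  v_{1} + v_{8} = v_{6} + v_{9}  ⟹  sig = (2;(1,1))
  P={2,3}:  v_{2} + v_{3} = v_{7} + v_{8}  ⟹  sig = (2;(1,1))
  P={3,4}:  v_{3} + v_{4} = v_{5} + v_{6} + 2·v_{8}  ⟹  sig = (2;(1,1,2))
  P={1,3}:  v_{1} + v_{3} = v_{5} + 2·v_{6} + v_{7} + 2·v_{9}  ⟹  sig = (2;(1,1,2,2))
  P={1,4,7}:  v_{1} + v_{4} + v_{7} = v_{6}  ⟹  sig = (3;(1))
  P={4,7,9}:  v_{4} + v_{7} + v_{9} = v_{8}  ⟹  sig = (3;(1))
  P={2,5,6,9}:  v_{2} + v_{5} + v_{6} + v_{9} = 0  ⟹  sig = (4;())
  P={2,5,6,8}:  v_{2} + v_{5} + v_{6} + v_{8} = v_{4} + v_{7}  ⟹  sig = (4;(1,1))
  P={5,6,7,8,9}:  v_{5} + v_{6} + v_{7} + v_{8} + v_{9} = v_{3}  ⟹  sig = (5;(1))

Hence PRS(X_Σ) =
[(2;(1,1)), (2;(1,1)), (2;(1,1,2)), (2;(1,1,2,2)), (3;(1)), (3;(1)), (4;()), (4;(1,1)), (5;(1))]


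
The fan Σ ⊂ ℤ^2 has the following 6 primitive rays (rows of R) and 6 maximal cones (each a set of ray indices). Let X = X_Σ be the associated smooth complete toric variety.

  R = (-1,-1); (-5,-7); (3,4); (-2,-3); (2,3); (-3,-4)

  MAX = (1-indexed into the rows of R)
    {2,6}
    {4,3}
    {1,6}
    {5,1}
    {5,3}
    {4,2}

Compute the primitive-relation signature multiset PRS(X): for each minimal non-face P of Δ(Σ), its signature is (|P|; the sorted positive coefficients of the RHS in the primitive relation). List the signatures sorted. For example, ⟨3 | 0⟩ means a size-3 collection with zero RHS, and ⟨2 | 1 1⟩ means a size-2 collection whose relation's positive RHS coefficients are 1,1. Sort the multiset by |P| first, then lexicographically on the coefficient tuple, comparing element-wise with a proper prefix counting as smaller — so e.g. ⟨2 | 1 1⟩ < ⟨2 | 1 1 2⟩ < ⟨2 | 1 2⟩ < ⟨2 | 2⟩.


|primitive collections| = 9. Relations:

  {3,6}:  v_{3} + v_{6} = 0 ; sig = ⟨2 | 0⟩
  {4,5}:  v_{4} + v_{5} = 0 ; sig = ⟨2 | 0⟩
  {1,3}:  v_{1} + v_{3} = v_{5} ; sig = ⟨2 | 1⟩
  {1,4}:  v_{1} + v_{4} = v_{6} ; sig = ⟨2 | 1⟩
  {2,3}:  v_{2} + v_{3} = v_{4} ; sig = ⟨2 | 1⟩
  {2,5}:  v_{2} + v_{5} = v_{6} ; sig = ⟨2 | 1⟩
  {4,6}:  v_{4} + v_{6} = v_{2} ; sig = ⟨2 | 1⟩
  {5,6}:  v_{5} + v_{6} = v_{1} ; sig = ⟨2 | 1⟩
  {1,2}:  v_{1} + v_{2} = 2·v_{6} ; sig = ⟨2 | 2⟩

Hence PRS(X_Σ) =
{ ⟨2 | 0⟩ ×2,  ⟨2 | 1⟩ ×6,  ⟨2 | 2⟩ }


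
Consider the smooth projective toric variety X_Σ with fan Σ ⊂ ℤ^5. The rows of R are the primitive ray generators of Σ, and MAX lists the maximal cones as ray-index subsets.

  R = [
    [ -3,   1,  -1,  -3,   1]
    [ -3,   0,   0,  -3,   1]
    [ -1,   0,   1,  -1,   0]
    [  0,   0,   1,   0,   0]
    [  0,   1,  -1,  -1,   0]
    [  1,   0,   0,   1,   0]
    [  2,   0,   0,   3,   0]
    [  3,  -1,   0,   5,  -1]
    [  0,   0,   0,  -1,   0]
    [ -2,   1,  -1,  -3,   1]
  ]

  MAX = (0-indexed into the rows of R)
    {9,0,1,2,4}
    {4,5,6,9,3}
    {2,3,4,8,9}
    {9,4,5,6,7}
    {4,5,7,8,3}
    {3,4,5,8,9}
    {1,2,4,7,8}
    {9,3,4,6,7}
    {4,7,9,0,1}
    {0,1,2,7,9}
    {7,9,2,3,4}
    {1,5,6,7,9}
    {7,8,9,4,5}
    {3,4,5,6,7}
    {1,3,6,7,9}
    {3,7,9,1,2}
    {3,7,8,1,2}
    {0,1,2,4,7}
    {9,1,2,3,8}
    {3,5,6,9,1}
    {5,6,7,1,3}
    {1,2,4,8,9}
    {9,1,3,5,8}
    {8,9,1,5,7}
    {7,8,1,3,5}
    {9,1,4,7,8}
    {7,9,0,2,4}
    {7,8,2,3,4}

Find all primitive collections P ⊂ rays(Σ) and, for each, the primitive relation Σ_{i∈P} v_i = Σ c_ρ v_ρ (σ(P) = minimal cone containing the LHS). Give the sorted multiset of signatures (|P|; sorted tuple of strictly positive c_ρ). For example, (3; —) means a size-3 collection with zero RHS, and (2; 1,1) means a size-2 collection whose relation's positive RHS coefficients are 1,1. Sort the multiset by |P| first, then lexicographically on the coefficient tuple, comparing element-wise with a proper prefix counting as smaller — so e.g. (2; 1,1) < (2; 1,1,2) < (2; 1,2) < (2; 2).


Minimal non-faces — 14 found among 10 rays, 28 max cones:

  • {2,5}:  v_{2} + v_{5} = v_{3}  ⇒ sig = (2; 1)
  • {0,8}:  v_{0} + v_{8} = v_{1} + v_{4}  ⇒ sig = (2; 1,1)
  • {0,5}:  v_{0} + v_{5} = v_{2} + v_{7} + 2·v_{9}  ⇒ sig = (2; 1,1,2)
  • {2,6}:  v_{2} + v_{6} = 2·v_{3} + v_{7} + v_{9}  ⇒ sig = (2; 1,1,2)
  • {0,6}:  v_{0} + v_{6} = v_{2} + v_{3} + 2·v_{7} + 3·v_{9}  ⇒ sig = (2; 1,1,2,3)
  • {0,3}:  v_{0} + v_{3} = 2·v_{2} + v_{7} + 2·v_{9}  ⇒ sig = (2; 1,2,2)
  • {6,8}:  v_{6} + v_{8} = 2·v_{5}  ⇒ sig = (2; 2)
  • {1,4,5}:  v_{1} + v_{4} + v_{5} = v_{9}  ⇒ sig = (3; 1)
  • {1,3,4}:  v_{1} + v_{3} + v_{4} = v_{2} + v_{9}  ⇒ sig = (3; 1,1)
  • {1,4,6}:  v_{1} + v_{4} + v_{6} = v_{3} + v_{7} + 2·v_{9}  ⇒ sig = (3; 1,1,2)
  • {2,7,8,9}:  v_{2} + v_{7} + v_{8} + v_{9} = 0  ⇒ sig = (4; —)
  • {3,5,7,9}:  v_{3} + v_{5} + v_{7} + v_{9} = v_{6}  ⇒ sig = (4; 1)
  • {3,7,8,9}:  v_{3} + v_{7} + v_{8} + v_{9} = v_{5}  ⇒ sig = (4; 1)
  • {1,2,4,7,9}:  v_{1} + v_{2} + v_{4} + v_{7} + v_{9} = v_{0}  ⇒ sig = (5; 1)

Sorted signature multiset PRS(X):
{ (2; 1),  (2; 1,1),  (2; 1,1,2) ×2,  (2; 1,1,2,3),  (2; 1,2,2),  (2; 2),  (3; 1),  (3; 1,1),  (3; 1,1,2),  (4; —),  (4; 1) ×2,  (5; 1) }


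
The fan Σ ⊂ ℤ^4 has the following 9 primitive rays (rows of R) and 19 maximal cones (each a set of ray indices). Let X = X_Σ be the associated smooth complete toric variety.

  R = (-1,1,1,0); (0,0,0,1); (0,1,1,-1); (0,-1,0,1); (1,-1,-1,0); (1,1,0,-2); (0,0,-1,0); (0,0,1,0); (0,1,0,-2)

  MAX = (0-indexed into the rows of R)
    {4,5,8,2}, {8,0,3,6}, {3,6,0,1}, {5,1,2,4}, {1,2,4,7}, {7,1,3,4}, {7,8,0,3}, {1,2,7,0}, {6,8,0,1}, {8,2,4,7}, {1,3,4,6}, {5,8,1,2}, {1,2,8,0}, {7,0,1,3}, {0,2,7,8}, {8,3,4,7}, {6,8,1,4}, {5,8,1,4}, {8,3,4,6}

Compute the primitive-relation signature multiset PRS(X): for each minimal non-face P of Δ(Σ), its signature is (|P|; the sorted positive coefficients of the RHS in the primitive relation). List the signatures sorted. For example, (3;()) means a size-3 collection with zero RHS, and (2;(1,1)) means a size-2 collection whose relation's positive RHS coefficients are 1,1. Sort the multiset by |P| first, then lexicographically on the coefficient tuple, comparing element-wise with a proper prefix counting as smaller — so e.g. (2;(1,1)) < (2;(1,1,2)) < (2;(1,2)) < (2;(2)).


Primitive collections (11):

  {0,4}:  v_{0} + v_{4} = 0 ; sig = (2;())
  {6,7}:  v_{6} + v_{7} = 0 ; sig = (2;())
  {2,3}:  v_{2} + v_{3} = v_{7} ; sig = (2;(1))
  {2,6}:  v_{2} + v_{6} = v_{1} + v_{8} ; sig = (2;(1,1))
  {3,5}:  v_{3} + v_{5} = v_{2} + v_{4} ; sig = (2;(1,1))
  {0,5}:  v_{0} + v_{5} = v_{1} + v_{2} + v_{8} ; sig = (2;(1,1,1))
  {5,7}:  v_{5} + v_{7} = 2·v_{2} + v_{4} ; sig = (2;(1,2))
  {5,6}:  v_{5} + v_{6} = 2·v_{1} + v_{4} + 2·v_{8} ; sig = (2;(1,2,2))
  {1,3,8}:  v_{1} + v_{3} + v_{8} = 0 ; sig = (3;())
  {1,7,8}:  v_{1} + v_{7} + v_{8} = v_{2} ; sig = (3;(1))
  {1,2,4,8}:  v_{1} + v_{2} + v_{4} + v_{8} = v_{5} ; sig = (4;(1))

Signatures (|P|; sorted positive RHS coefficients), sorted:
    (2;())
    (2;())
    (2;(1))
    (2;(1,1))
    (2;(1,1))
    (2;(1,1,1))
    (2;(1,2))
    (2;(1,2,2))
    (3;())
    (3;(1))
    (4;(1))


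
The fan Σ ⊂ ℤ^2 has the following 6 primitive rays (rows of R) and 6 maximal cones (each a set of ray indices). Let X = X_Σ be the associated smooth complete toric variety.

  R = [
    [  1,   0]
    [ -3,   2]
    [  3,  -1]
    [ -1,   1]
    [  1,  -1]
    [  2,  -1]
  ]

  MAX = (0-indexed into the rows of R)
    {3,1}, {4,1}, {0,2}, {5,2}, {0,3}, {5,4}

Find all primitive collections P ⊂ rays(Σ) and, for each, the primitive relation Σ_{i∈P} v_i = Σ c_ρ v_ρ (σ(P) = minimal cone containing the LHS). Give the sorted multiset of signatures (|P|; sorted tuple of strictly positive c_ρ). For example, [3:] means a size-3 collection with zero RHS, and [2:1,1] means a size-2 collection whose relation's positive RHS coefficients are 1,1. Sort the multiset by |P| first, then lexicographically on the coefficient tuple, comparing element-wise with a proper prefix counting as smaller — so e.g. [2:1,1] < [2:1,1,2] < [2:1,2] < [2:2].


Σ has 9 primitive collections:

  • {3,4}:  v_{3} + v_{4} = 0  ⟹  sig = [2:]
  • {0,4}:  v_{0} + v_{4} = v_{5}  ⟹  sig = [2:1]
  • {0,5}:  v_{0} + v_{5} = v_{2}  ⟹  sig = [2:1]
  • {1,5}:  v_{1} + v_{5} = v_{3}  ⟹  sig = [2:1]
  • {3,5}:  v_{3} + v_{5} = v_{0}  ⟹  sig = [2:1]
  • {1,2}:  v_{1} + v_{2} = v_{0} + v_{3}  ⟹  sig = [2:1,1]
  • {0,1}:  v_{0} + v_{1} = 2·v_{3}  ⟹  sig = [2:2]
  • {2,3}:  v_{2} + v_{3} = 2·v_{0}  ⟹  sig = [2:2]
  • {2,4}:  v_{2} + v_{4} = 2·v_{5}  ⟹  sig = [2:2]

Sorted signature multiset PRS(X):
{ [2:],  [2:1] ×4,  [2:1,1],  [2:2] ×3 }


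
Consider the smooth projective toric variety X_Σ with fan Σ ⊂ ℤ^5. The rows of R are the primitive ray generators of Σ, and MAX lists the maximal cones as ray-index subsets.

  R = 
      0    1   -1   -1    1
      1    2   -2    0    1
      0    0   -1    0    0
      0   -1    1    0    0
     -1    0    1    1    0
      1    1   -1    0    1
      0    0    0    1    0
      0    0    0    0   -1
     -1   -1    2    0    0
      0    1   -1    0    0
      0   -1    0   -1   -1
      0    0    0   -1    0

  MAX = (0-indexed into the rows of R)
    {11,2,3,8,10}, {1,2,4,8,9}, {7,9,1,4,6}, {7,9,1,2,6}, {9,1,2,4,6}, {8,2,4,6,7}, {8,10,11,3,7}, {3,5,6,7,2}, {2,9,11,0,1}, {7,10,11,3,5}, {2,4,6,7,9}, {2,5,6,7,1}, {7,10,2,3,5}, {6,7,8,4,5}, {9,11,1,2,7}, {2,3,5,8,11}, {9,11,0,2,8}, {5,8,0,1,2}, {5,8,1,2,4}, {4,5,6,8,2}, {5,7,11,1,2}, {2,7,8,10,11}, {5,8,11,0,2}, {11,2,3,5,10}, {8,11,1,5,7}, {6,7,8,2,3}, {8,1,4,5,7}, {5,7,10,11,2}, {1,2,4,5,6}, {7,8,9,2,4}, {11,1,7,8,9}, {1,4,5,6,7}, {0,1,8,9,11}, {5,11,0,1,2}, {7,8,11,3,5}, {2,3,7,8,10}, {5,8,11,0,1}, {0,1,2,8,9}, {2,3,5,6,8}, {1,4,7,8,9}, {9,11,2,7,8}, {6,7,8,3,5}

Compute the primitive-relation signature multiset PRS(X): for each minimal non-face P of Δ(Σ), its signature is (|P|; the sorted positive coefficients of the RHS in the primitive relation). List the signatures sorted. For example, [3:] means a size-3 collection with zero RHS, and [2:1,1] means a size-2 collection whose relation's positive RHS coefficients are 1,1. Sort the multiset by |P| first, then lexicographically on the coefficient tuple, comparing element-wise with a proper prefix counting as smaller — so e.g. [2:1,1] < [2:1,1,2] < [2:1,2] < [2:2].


Δ(Σ) — 12 vertices, 24 min non-faces:

  P={3,9}:  v_{3} + v_{9} = 0 ; sig = [2:]
  P={6,11}:  v_{6} + v_{11} = 0 ; sig = [2:]
  P={1,3}:  v_{1} + v_{3} = v_{5} ; sig = [2:1]
  P={5,9}:  v_{5} + v_{9} = v_{1} ; sig = [2:1]
  P={0,7}:  v_{0} + v_{7} = v_{9} + v_{11} ; sig = [2:1,1]
  P={3,4}:  v_{3} + v_{4} = v_{6} + v_{8} ; sig = [2:1,1]
  P={4,11}:  v_{4} + v_{11} = v_{8} + v_{9} ; sig = [2:1,1]
  P={0,6}:  v_{0} + v_{6} = v_{1} + v_{2} + v_{8} ; sig = [2:1,1,1]
  P={4,10}:  v_{4} + v_{10} = v_{2} + v_{7} + v_{8} ; sig = [2:1,1,1]
  P={6,10}:  v_{6} + v_{10} = v_{2} + v_{3} + v_{7} ; sig = [2:1,1,1]
  P={9,10}:  v_{9} + v_{10} = v_{2} + v_{7} + v_{11} ; sig = [2:1,1,1]
  P={0,3}:  v_{0} + v_{3} = v_{2} + v_{5} + v_{8} + v_{11} ; sig = [2:1,1,1,1]
  P={1,10}:  v_{1} + v_{10} = v_{2} + v_{5} + v_{7} + v_{11} ; sig = [2:1,1,1,1]
  P={0,4}:  v_{0} + v_{4} = v_{1} + v_{2} + 2·v_{8} + v_{9} ; sig = [2:1,1,1,2]
  P={0,10}:  v_{0} + v_{10} = v_{2} + 2·v_{11} ; sig = [2:1,2]
  P={6,8,9}:  v_{6} + v_{8} + v_{9} = v_{4} ; sig = [3:1]
  P={1,6,8}:  v_{1} + v_{6} + v_{8} = v_{4} + v_{5} ; sig = [3:1,1]
  P={5,8,10}:  v_{5} + v_{8} + v_{10} = v_{3} + v_{11} ; sig = [3:1,1]
  P={2,5,7,8}:  v_{2} + v_{5} + v_{7} + v_{8} = 0 ; sig = [4:]
  P={1,2,7,8}:  v_{1} + v_{2} + v_{7} + v_{8} = v_{9} ; sig = [4:1]
  P={1,2,8,11}:  v_{1} + v_{2} + v_{8} + v_{11} = v_{0} ; sig = [4:1]
  P={2,3,7,11}:  v_{2} + v_{3} + v_{7} + v_{11} = v_{10} ; sig = [4:1]
  P={2,4,5,7}:  v_{2} + v_{4} + v_{5} + v_{7} = v_{6} + v_{9} ; sig = [4:1,1]
  P={1,2,4,7}:  v_{1} + v_{2} + v_{4} + v_{7} = v_{6} + 2·v_{9} ; sig = [4:1,2]

so the primitive-relation signature multiset is
    |P|=2: 15 collections, coeffs (), (), (1), (1), (1,1), (1,1), (1,1), (1,1,1), (1,1,1), (1,1,1), (1,1,1), (1,1,1,1), (1,1,1,1), (1,1,1,2), (1,2)
    |P|=3: 3 collections, coeffs (1), (1,1), (1,1)
    |P|=4: 6 collections, coeffs (), (1), (1), (1), (1,1), (1,2)


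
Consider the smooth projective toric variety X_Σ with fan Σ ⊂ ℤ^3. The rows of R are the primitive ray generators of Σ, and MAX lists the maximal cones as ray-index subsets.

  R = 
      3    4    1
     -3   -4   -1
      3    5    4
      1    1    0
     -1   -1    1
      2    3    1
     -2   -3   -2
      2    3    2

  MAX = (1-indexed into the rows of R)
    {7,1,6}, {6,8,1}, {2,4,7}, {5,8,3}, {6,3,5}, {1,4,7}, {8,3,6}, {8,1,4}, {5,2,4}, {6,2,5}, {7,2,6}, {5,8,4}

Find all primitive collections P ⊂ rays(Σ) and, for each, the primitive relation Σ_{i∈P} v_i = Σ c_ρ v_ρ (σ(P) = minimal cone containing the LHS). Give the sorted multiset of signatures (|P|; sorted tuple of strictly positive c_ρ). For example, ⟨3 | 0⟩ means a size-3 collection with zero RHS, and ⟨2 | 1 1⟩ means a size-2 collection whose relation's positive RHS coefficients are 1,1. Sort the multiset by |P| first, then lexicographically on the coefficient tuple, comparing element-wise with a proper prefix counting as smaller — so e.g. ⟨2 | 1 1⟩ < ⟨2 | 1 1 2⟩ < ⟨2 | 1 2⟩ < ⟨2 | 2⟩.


11 collections generate NE(X_Σ); each relation:

  P = {1,2}:  v_{1} + v_{2} = 0  ⟹  sig = ⟨2 | 0⟩
  P = {7,8}:  v_{7} + v_{8} = 0  ⟹  sig = ⟨2 | 0⟩
  P = {1,5}:  v_{1} + v_{5} = v_{8}  ⟹  sig = ⟨2 | 1⟩
  P = {2,8}:  v_{2} + v_{8} = v_{5}  ⟹  sig = ⟨2 | 1⟩
  P = {4,6}:  v_{4} + v_{6} = v_{1}  ⟹  sig = ⟨2 | 1⟩
  P = {5,7}:  v_{5} + v_{7} = v_{2}  ⟹  sig = ⟨2 | 1⟩
  P = {3,7}:  v_{3} + v_{7} = v_{5} + v_{6}  ⟹  sig = ⟨2 | 1 1⟩
  P = {1,3}:  v_{1} + v_{3} = v_{6} + 2·v_{8}  ⟹  sig = ⟨2 | 1 2⟩
  P = {2,3}:  v_{2} + v_{3} = 2·v_{5} + v_{6}  ⟹  sig = ⟨2 | 1 2⟩
  P = {3,4}:  v_{3} + v_{4} = 2·v_{8}  ⟹  sig = ⟨2 | 2⟩
  P = {5,6,8}:  v_{5} + v_{6} + v_{8} = v_{3}  ⟹  sig = ⟨3 | 1⟩

Signatures (|P|; sorted positive RHS coefficients), sorted:
[⟨2 | 0⟩, ⟨2 | 0⟩, ⟨2 | 1⟩, ⟨2 | 1⟩, ⟨2 | 1⟩, ⟨2 | 1⟩, ⟨2 | 1 1⟩, ⟨2 | 1 2⟩, ⟨2 | 1 2⟩, ⟨2 | 2⟩, ⟨3 | 1⟩]


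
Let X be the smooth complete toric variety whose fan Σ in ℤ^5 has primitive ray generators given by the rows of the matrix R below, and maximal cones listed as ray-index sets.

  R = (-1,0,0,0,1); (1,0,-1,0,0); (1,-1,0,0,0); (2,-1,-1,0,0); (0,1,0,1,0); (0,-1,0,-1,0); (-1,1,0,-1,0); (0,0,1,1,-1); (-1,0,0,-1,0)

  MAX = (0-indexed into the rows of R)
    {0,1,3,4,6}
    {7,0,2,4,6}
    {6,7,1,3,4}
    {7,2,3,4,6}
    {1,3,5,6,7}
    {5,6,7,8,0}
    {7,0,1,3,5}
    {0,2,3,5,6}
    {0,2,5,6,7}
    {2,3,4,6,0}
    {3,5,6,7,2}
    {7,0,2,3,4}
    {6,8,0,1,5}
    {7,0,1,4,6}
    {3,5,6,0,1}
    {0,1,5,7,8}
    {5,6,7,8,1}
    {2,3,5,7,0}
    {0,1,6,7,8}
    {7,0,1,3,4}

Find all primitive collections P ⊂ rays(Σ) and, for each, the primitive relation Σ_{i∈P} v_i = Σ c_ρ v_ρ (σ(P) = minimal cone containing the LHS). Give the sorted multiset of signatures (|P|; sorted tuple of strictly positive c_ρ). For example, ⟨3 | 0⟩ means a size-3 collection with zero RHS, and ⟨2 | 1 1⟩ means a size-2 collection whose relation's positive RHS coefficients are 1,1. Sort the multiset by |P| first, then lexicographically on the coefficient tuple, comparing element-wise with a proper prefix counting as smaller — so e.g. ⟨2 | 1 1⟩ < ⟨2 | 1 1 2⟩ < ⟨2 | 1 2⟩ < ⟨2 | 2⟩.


7 minimal non-faces of Δ(Σ) (on 9 rays):

  {4,5}:  v_{4} + v_{5} = 0 ; sig = ⟨2 | 0⟩
  {1,2}:  v_{1} + v_{2} = v_{3} ; sig = ⟨2 | 1⟩
  {2,8}:  v_{2} + v_{8} = v_{5} ; sig = ⟨2 | 1⟩
  {3,8}:  v_{3} + v_{8} = v_{1} + v_{5} ; sig = ⟨2 | 1 1⟩
  {4,8}:  v_{4} + v_{8} = v_{0} + v_{1} + v_{6} + v_{7} ; sig = ⟨2 | 1 1 1 1⟩
  {0,3,6,7}:  v_{0} + v_{3} + v_{6} + v_{7} = 0 ; sig = ⟨4 | 0⟩
  {0,1,5,6,7}:  v_{0} + v_{1} + v_{5} + v_{6} + v_{7} = v_{8} ; sig = ⟨5 | 1⟩

Signatures (|P|; sorted positive RHS coefficients), sorted:
    ⟨2 | 0⟩
    ⟨2 | 1⟩
    ⟨2 | 1⟩
    ⟨2 | 1 1⟩
    ⟨2 | 1 1 1 1⟩
    ⟨4 | 0⟩
    ⟨5 | 1⟩


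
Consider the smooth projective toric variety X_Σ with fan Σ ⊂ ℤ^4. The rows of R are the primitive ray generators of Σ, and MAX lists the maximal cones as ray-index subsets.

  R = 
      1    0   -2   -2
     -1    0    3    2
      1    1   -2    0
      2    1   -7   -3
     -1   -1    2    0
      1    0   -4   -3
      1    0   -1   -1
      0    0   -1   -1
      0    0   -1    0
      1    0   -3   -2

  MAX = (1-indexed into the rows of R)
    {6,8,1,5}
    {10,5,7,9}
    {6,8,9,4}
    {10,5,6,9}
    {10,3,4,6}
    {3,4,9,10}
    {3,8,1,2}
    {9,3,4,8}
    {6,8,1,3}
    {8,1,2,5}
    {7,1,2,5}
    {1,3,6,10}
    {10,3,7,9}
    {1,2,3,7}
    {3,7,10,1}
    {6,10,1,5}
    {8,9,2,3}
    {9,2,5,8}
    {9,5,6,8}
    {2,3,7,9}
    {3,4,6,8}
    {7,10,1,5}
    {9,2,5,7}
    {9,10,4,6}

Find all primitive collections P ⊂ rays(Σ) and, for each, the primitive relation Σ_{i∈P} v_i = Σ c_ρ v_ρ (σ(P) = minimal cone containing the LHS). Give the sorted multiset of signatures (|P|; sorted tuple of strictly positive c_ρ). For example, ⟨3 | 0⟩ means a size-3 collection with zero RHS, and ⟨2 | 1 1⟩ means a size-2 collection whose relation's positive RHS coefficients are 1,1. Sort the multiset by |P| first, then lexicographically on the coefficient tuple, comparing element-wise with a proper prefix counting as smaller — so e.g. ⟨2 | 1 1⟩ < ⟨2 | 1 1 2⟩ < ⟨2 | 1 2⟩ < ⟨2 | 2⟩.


The 12 primitive collections of Σ (r=10, n=4):

  P = {2,10}:  v_{2} + v_{10} = 0 ; sig = ⟨2 | 0⟩
  P = {3,5}:  v_{3} + v_{5} = 0 ; sig = ⟨2 | 0⟩
  P = {1,9}:  v_{1} + v_{9} = v_{10} ; sig = ⟨2 | 1⟩
  P = {2,6}:  v_{2} + v_{6} = v_{8} ; sig = ⟨2 | 1⟩
  P = {7,8}:  v_{7} + v_{8} = v_{1} ; sig = ⟨2 | 1⟩
  P = {8,10}:  v_{8} + v_{10} = v_{6} ; sig = ⟨2 | 1⟩
  P = {4,5}:  v_{4} + v_{5} = v_{6} + v_{9} ; sig = ⟨2 | 1 1⟩
  P = {6,7}:  v_{6} + v_{7} = v_{1} + v_{10} ; sig = ⟨2 | 1 1⟩
  P = {1,4}:  v_{1} + v_{4} = v_{3} + v_{6} + v_{10} ; sig = ⟨2 | 1 1 1⟩
  P = {2,4}:  v_{2} + v_{4} = v_{3} + v_{8} + v_{9} ; sig = ⟨2 | 1 1 1⟩
  P = {4,7}:  v_{4} + v_{7} = v_{3} + 2·v_{10} ; sig = ⟨2 | 1 2⟩
  P = {3,6,9}:  v_{3} + v_{6} + v_{9} = v_{4} ; sig = ⟨3 | 1⟩

Hence PRS(X_Σ) =
    |P|=2: 11 collections, coeffs (), (), (1), (1), (1), (1), (1,1), (1,1), (1,1,1), (1,1,1), (1,2)
    |P|=3: 1 collection, coeffs (1)


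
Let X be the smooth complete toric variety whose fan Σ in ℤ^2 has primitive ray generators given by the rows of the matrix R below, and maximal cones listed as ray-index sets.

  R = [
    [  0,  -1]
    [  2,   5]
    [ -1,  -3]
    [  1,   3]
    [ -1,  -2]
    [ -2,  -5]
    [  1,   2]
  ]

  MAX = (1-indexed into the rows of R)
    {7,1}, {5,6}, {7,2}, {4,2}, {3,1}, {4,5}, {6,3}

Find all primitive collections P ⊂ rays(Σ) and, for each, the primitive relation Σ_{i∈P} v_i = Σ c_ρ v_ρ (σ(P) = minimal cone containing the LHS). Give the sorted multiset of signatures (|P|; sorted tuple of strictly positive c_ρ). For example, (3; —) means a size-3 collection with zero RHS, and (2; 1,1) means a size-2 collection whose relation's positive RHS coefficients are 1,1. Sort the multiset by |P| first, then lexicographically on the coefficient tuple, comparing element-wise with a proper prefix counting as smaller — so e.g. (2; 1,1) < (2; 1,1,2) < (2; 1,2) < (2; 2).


Minimal non-faces — 14 found among 7 rays, 7 max cones:

  {2,6}:  v_{2} + v_{6} = 0 — sig = (2; —)
  {3,4}:  v_{3} + v_{4} = 0 — sig = (2; —)
  {5,7}:  v_{5} + v_{7} = 0 — sig = (2; —)
  {1,4}:  v_{1} + v_{4} = v_{7} — sig = (2; 1)
  {1,5}:  v_{1} + v_{5} = v_{3} — sig = (2; 1)
  {2,3}:  v_{2} + v_{3} = v_{7} — sig = (2; 1)
  {2,5}:  v_{2} + v_{5} = v_{4} — sig = (2; 1)
  {3,5}:  v_{3} + v_{5} = v_{6} — sig = (2; 1)
  {3,7}:  v_{3} + v_{7} = v_{1} — sig = (2; 1)
  {4,6}:  v_{4} + v_{6} = v_{5} — sig = (2; 1)
  {4,7}:  v_{4} + v_{7} = v_{2} — sig = (2; 1)
  {6,7}:  v_{6} + v_{7} = v_{3} — sig = (2; 1)
  {1,2}:  v_{1} + v_{2} = 2·v_{7} — sig = (2; 2)
  {1,6}:  v_{1} + v_{6} = 2·v_{3} — sig = (2; 2)

Signatures (|P|; sorted positive RHS coefficients), sorted:
    |P|=2: 14 collections, coeffs (), (), (), (1), (1), (1), (1), (1), (1), (1), (1), (1), (2), (2)
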